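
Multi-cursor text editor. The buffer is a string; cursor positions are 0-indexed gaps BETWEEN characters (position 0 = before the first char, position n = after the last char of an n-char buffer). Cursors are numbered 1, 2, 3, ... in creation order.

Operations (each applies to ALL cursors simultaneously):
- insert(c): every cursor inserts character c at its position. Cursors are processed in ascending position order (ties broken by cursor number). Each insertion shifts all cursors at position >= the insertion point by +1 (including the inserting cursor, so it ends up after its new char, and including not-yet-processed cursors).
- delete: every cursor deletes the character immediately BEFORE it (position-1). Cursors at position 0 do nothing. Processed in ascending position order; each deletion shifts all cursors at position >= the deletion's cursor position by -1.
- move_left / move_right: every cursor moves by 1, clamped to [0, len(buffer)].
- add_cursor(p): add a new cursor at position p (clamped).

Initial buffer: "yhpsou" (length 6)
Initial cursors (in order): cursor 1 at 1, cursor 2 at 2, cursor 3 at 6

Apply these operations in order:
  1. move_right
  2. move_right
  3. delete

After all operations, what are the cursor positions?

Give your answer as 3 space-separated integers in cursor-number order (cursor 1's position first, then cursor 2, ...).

Answer: 2 2 3

Derivation:
After op 1 (move_right): buffer="yhpsou" (len 6), cursors c1@2 c2@3 c3@6, authorship ......
After op 2 (move_right): buffer="yhpsou" (len 6), cursors c1@3 c2@4 c3@6, authorship ......
After op 3 (delete): buffer="yho" (len 3), cursors c1@2 c2@2 c3@3, authorship ...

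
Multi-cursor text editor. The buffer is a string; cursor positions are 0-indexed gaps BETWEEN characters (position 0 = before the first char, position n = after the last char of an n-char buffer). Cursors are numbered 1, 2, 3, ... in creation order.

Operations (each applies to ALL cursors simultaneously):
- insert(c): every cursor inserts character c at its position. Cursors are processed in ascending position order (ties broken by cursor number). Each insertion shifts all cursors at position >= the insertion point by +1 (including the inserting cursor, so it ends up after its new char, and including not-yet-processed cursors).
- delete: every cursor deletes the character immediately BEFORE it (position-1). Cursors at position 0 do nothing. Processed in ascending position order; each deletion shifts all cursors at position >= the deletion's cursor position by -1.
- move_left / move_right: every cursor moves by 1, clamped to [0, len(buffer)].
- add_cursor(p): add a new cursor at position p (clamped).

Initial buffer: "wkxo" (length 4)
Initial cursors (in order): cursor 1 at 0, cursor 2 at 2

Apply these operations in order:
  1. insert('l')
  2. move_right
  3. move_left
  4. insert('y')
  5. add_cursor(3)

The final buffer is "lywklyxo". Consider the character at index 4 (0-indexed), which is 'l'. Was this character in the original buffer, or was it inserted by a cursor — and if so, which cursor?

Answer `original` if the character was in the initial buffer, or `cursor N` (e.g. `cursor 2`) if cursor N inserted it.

Answer: cursor 2

Derivation:
After op 1 (insert('l')): buffer="lwklxo" (len 6), cursors c1@1 c2@4, authorship 1..2..
After op 2 (move_right): buffer="lwklxo" (len 6), cursors c1@2 c2@5, authorship 1..2..
After op 3 (move_left): buffer="lwklxo" (len 6), cursors c1@1 c2@4, authorship 1..2..
After op 4 (insert('y')): buffer="lywklyxo" (len 8), cursors c1@2 c2@6, authorship 11..22..
After op 5 (add_cursor(3)): buffer="lywklyxo" (len 8), cursors c1@2 c3@3 c2@6, authorship 11..22..
Authorship (.=original, N=cursor N): 1 1 . . 2 2 . .
Index 4: author = 2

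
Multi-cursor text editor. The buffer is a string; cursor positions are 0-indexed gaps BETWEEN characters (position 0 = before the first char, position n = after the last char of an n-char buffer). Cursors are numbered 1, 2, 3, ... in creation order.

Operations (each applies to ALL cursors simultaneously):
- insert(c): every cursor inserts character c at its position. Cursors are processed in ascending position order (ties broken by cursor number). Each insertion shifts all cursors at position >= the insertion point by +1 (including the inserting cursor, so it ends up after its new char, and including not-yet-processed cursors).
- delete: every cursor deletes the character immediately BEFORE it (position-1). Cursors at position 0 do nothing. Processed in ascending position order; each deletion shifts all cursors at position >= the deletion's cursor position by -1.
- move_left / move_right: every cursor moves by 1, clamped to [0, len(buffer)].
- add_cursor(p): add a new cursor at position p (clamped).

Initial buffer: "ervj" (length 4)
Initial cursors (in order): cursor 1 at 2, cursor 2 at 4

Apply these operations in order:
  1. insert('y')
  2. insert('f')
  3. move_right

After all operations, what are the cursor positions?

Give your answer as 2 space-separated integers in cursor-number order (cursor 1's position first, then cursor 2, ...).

After op 1 (insert('y')): buffer="eryvjy" (len 6), cursors c1@3 c2@6, authorship ..1..2
After op 2 (insert('f')): buffer="eryfvjyf" (len 8), cursors c1@4 c2@8, authorship ..11..22
After op 3 (move_right): buffer="eryfvjyf" (len 8), cursors c1@5 c2@8, authorship ..11..22

Answer: 5 8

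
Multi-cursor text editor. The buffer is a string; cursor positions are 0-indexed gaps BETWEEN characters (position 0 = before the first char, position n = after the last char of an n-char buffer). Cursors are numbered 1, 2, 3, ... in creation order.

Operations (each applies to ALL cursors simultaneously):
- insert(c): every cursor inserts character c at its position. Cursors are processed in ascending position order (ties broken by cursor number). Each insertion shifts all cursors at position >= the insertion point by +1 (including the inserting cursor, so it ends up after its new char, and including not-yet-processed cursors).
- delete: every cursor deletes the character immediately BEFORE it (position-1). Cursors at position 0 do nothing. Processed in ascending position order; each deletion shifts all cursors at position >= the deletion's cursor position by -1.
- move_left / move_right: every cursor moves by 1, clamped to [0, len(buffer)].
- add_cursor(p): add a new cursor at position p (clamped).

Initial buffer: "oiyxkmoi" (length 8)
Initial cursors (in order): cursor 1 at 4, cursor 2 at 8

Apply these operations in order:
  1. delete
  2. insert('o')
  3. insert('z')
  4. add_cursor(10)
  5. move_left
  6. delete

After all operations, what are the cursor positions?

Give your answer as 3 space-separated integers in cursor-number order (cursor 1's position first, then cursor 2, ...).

After op 1 (delete): buffer="oiykmo" (len 6), cursors c1@3 c2@6, authorship ......
After op 2 (insert('o')): buffer="oiyokmoo" (len 8), cursors c1@4 c2@8, authorship ...1...2
After op 3 (insert('z')): buffer="oiyozkmooz" (len 10), cursors c1@5 c2@10, authorship ...11...22
After op 4 (add_cursor(10)): buffer="oiyozkmooz" (len 10), cursors c1@5 c2@10 c3@10, authorship ...11...22
After op 5 (move_left): buffer="oiyozkmooz" (len 10), cursors c1@4 c2@9 c3@9, authorship ...11...22
After op 6 (delete): buffer="oiyzkmz" (len 7), cursors c1@3 c2@6 c3@6, authorship ...1..2

Answer: 3 6 6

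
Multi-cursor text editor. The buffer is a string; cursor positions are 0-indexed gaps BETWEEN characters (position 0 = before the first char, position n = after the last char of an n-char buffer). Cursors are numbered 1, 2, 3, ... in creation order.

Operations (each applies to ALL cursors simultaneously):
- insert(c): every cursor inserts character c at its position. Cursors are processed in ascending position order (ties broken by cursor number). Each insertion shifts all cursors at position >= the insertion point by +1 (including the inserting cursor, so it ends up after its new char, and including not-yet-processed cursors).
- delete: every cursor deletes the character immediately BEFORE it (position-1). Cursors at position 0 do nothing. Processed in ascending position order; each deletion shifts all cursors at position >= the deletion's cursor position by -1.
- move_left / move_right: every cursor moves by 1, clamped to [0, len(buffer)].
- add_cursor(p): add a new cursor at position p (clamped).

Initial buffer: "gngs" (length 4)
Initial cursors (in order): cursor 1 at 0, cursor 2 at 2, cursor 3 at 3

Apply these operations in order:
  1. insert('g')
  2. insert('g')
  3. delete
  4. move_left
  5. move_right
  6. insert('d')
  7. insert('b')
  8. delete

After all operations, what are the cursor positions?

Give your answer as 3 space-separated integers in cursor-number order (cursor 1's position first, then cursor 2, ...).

Answer: 2 6 9

Derivation:
After op 1 (insert('g')): buffer="ggngggs" (len 7), cursors c1@1 c2@4 c3@6, authorship 1..2.3.
After op 2 (insert('g')): buffer="gggngggggs" (len 10), cursors c1@2 c2@6 c3@9, authorship 11..22.33.
After op 3 (delete): buffer="ggngggs" (len 7), cursors c1@1 c2@4 c3@6, authorship 1..2.3.
After op 4 (move_left): buffer="ggngggs" (len 7), cursors c1@0 c2@3 c3@5, authorship 1..2.3.
After op 5 (move_right): buffer="ggngggs" (len 7), cursors c1@1 c2@4 c3@6, authorship 1..2.3.
After op 6 (insert('d')): buffer="gdgngdggds" (len 10), cursors c1@2 c2@6 c3@9, authorship 11..22.33.
After op 7 (insert('b')): buffer="gdbgngdbggdbs" (len 13), cursors c1@3 c2@8 c3@12, authorship 111..222.333.
After op 8 (delete): buffer="gdgngdggds" (len 10), cursors c1@2 c2@6 c3@9, authorship 11..22.33.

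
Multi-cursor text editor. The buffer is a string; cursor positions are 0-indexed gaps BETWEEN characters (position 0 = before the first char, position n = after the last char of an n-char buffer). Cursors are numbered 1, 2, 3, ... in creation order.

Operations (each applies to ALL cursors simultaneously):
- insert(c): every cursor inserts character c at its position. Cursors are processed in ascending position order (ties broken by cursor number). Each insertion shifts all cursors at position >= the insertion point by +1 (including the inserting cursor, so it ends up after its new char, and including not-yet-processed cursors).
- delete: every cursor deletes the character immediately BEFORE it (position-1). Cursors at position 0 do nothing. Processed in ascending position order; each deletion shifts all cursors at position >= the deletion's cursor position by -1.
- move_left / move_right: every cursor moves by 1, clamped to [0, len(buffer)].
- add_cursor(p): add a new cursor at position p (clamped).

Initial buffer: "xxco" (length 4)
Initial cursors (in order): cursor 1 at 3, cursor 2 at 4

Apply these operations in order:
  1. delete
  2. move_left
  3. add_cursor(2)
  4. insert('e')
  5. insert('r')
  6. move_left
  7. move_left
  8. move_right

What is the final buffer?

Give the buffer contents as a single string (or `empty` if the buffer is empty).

Answer: xeerrxer

Derivation:
After op 1 (delete): buffer="xx" (len 2), cursors c1@2 c2@2, authorship ..
After op 2 (move_left): buffer="xx" (len 2), cursors c1@1 c2@1, authorship ..
After op 3 (add_cursor(2)): buffer="xx" (len 2), cursors c1@1 c2@1 c3@2, authorship ..
After op 4 (insert('e')): buffer="xeexe" (len 5), cursors c1@3 c2@3 c3@5, authorship .12.3
After op 5 (insert('r')): buffer="xeerrxer" (len 8), cursors c1@5 c2@5 c3@8, authorship .1212.33
After op 6 (move_left): buffer="xeerrxer" (len 8), cursors c1@4 c2@4 c3@7, authorship .1212.33
After op 7 (move_left): buffer="xeerrxer" (len 8), cursors c1@3 c2@3 c3@6, authorship .1212.33
After op 8 (move_right): buffer="xeerrxer" (len 8), cursors c1@4 c2@4 c3@7, authorship .1212.33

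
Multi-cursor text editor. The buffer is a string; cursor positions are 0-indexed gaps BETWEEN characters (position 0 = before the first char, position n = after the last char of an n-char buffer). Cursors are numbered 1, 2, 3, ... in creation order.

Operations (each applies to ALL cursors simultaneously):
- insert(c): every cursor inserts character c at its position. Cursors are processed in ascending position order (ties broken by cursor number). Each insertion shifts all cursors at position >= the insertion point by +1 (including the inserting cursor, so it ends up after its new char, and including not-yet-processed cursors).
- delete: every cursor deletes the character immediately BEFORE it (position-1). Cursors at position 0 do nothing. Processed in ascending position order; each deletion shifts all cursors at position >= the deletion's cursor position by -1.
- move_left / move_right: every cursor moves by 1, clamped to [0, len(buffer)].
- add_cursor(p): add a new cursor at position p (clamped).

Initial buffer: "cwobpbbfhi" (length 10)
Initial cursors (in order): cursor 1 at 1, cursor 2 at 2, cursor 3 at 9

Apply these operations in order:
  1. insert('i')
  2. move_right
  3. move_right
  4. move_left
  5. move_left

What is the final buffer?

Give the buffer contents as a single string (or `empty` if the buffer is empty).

Answer: ciwiobpbbfhii

Derivation:
After op 1 (insert('i')): buffer="ciwiobpbbfhii" (len 13), cursors c1@2 c2@4 c3@12, authorship .1.2.......3.
After op 2 (move_right): buffer="ciwiobpbbfhii" (len 13), cursors c1@3 c2@5 c3@13, authorship .1.2.......3.
After op 3 (move_right): buffer="ciwiobpbbfhii" (len 13), cursors c1@4 c2@6 c3@13, authorship .1.2.......3.
After op 4 (move_left): buffer="ciwiobpbbfhii" (len 13), cursors c1@3 c2@5 c3@12, authorship .1.2.......3.
After op 5 (move_left): buffer="ciwiobpbbfhii" (len 13), cursors c1@2 c2@4 c3@11, authorship .1.2.......3.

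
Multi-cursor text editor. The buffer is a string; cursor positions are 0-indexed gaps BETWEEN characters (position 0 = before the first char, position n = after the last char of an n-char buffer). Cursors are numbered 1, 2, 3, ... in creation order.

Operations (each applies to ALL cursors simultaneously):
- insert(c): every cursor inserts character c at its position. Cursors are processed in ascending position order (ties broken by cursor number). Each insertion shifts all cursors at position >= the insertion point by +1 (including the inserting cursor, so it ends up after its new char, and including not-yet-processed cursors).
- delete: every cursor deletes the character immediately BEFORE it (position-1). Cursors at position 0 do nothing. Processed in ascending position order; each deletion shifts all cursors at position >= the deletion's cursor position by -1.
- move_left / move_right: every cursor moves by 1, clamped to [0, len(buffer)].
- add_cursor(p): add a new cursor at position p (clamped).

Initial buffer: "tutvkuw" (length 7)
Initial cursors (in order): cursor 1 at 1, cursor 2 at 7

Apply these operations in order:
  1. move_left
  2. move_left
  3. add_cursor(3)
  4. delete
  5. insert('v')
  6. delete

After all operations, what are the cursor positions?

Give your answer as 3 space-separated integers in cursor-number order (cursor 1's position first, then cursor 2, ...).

Answer: 0 3 2

Derivation:
After op 1 (move_left): buffer="tutvkuw" (len 7), cursors c1@0 c2@6, authorship .......
After op 2 (move_left): buffer="tutvkuw" (len 7), cursors c1@0 c2@5, authorship .......
After op 3 (add_cursor(3)): buffer="tutvkuw" (len 7), cursors c1@0 c3@3 c2@5, authorship .......
After op 4 (delete): buffer="tuvuw" (len 5), cursors c1@0 c3@2 c2@3, authorship .....
After op 5 (insert('v')): buffer="vtuvvvuw" (len 8), cursors c1@1 c3@4 c2@6, authorship 1..3.2..
After op 6 (delete): buffer="tuvuw" (len 5), cursors c1@0 c3@2 c2@3, authorship .....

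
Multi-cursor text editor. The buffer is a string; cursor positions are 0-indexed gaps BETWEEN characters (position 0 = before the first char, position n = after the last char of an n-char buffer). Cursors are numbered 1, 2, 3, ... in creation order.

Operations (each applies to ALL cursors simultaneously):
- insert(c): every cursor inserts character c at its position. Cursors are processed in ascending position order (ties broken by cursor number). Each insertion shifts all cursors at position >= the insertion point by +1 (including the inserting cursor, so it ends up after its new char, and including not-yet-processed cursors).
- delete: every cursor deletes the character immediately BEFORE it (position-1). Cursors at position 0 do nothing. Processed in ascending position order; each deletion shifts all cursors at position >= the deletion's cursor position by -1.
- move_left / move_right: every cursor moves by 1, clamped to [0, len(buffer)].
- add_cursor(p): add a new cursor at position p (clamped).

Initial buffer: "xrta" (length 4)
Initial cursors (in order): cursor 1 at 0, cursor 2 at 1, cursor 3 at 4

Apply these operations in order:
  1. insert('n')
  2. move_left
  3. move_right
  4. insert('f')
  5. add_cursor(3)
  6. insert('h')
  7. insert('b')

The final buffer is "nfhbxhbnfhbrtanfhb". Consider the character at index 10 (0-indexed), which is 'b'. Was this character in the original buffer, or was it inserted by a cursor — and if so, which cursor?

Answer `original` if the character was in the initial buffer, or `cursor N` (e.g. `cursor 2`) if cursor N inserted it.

Answer: cursor 2

Derivation:
After op 1 (insert('n')): buffer="nxnrtan" (len 7), cursors c1@1 c2@3 c3@7, authorship 1.2...3
After op 2 (move_left): buffer="nxnrtan" (len 7), cursors c1@0 c2@2 c3@6, authorship 1.2...3
After op 3 (move_right): buffer="nxnrtan" (len 7), cursors c1@1 c2@3 c3@7, authorship 1.2...3
After op 4 (insert('f')): buffer="nfxnfrtanf" (len 10), cursors c1@2 c2@5 c3@10, authorship 11.22...33
After op 5 (add_cursor(3)): buffer="nfxnfrtanf" (len 10), cursors c1@2 c4@3 c2@5 c3@10, authorship 11.22...33
After op 6 (insert('h')): buffer="nfhxhnfhrtanfh" (len 14), cursors c1@3 c4@5 c2@8 c3@14, authorship 111.4222...333
After op 7 (insert('b')): buffer="nfhbxhbnfhbrtanfhb" (len 18), cursors c1@4 c4@7 c2@11 c3@18, authorship 1111.442222...3333
Authorship (.=original, N=cursor N): 1 1 1 1 . 4 4 2 2 2 2 . . . 3 3 3 3
Index 10: author = 2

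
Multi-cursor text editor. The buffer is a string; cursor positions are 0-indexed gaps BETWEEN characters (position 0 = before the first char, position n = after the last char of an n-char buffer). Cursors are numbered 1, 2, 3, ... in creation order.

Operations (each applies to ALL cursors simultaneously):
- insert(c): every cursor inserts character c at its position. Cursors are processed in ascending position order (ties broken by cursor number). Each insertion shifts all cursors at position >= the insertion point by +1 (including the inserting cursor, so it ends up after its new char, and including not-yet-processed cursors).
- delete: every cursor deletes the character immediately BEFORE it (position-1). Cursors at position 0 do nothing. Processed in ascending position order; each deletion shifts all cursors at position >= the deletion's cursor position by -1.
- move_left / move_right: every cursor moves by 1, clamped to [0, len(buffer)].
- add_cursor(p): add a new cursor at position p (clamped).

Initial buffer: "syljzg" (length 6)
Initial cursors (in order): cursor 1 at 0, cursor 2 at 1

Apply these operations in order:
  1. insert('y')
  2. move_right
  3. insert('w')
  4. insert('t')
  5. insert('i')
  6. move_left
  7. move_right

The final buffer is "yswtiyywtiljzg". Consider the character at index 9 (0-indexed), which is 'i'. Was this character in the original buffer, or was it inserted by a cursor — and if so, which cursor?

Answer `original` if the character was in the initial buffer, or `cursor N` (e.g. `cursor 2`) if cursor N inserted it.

Answer: cursor 2

Derivation:
After op 1 (insert('y')): buffer="ysyyljzg" (len 8), cursors c1@1 c2@3, authorship 1.2.....
After op 2 (move_right): buffer="ysyyljzg" (len 8), cursors c1@2 c2@4, authorship 1.2.....
After op 3 (insert('w')): buffer="yswyywljzg" (len 10), cursors c1@3 c2@6, authorship 1.12.2....
After op 4 (insert('t')): buffer="yswtyywtljzg" (len 12), cursors c1@4 c2@8, authorship 1.112.22....
After op 5 (insert('i')): buffer="yswtiyywtiljzg" (len 14), cursors c1@5 c2@10, authorship 1.1112.222....
After op 6 (move_left): buffer="yswtiyywtiljzg" (len 14), cursors c1@4 c2@9, authorship 1.1112.222....
After op 7 (move_right): buffer="yswtiyywtiljzg" (len 14), cursors c1@5 c2@10, authorship 1.1112.222....
Authorship (.=original, N=cursor N): 1 . 1 1 1 2 . 2 2 2 . . . .
Index 9: author = 2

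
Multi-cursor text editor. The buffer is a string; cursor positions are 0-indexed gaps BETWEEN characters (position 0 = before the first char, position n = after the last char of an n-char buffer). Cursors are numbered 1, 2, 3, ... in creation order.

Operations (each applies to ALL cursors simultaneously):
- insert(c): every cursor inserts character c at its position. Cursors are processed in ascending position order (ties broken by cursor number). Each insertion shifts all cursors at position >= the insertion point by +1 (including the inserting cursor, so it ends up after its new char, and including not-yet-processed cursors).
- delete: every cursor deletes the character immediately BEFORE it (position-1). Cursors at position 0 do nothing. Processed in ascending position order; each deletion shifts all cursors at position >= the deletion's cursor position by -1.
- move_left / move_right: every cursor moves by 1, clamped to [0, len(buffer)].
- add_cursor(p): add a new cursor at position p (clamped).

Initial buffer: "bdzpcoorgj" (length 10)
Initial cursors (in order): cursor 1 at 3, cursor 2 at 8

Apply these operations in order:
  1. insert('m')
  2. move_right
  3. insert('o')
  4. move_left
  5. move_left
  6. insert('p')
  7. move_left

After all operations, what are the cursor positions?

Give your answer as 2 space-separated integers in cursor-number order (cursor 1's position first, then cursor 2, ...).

Answer: 4 12

Derivation:
After op 1 (insert('m')): buffer="bdzmpcoormgj" (len 12), cursors c1@4 c2@10, authorship ...1.....2..
After op 2 (move_right): buffer="bdzmpcoormgj" (len 12), cursors c1@5 c2@11, authorship ...1.....2..
After op 3 (insert('o')): buffer="bdzmpocoormgoj" (len 14), cursors c1@6 c2@13, authorship ...1.1....2.2.
After op 4 (move_left): buffer="bdzmpocoormgoj" (len 14), cursors c1@5 c2@12, authorship ...1.1....2.2.
After op 5 (move_left): buffer="bdzmpocoormgoj" (len 14), cursors c1@4 c2@11, authorship ...1.1....2.2.
After op 6 (insert('p')): buffer="bdzmppocoormpgoj" (len 16), cursors c1@5 c2@13, authorship ...11.1....22.2.
After op 7 (move_left): buffer="bdzmppocoormpgoj" (len 16), cursors c1@4 c2@12, authorship ...11.1....22.2.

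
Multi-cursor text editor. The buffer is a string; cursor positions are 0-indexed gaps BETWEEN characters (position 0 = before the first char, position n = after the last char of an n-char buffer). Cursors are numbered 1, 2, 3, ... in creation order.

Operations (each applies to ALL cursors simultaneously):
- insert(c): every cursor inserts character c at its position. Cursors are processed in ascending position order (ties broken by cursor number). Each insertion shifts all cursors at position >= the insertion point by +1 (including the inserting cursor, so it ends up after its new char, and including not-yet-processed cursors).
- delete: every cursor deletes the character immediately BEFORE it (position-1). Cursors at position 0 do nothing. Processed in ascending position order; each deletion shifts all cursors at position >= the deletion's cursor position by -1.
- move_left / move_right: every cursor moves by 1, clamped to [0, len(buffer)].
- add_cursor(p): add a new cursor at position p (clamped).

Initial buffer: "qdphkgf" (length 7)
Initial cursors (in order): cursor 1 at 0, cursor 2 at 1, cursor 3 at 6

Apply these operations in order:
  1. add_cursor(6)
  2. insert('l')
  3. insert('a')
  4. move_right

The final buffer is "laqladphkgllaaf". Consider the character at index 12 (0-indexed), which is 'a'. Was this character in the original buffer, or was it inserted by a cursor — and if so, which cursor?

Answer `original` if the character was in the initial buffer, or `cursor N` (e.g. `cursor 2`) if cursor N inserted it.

Answer: cursor 3

Derivation:
After op 1 (add_cursor(6)): buffer="qdphkgf" (len 7), cursors c1@0 c2@1 c3@6 c4@6, authorship .......
After op 2 (insert('l')): buffer="lqldphkgllf" (len 11), cursors c1@1 c2@3 c3@10 c4@10, authorship 1.2.....34.
After op 3 (insert('a')): buffer="laqladphkgllaaf" (len 15), cursors c1@2 c2@5 c3@14 c4@14, authorship 11.22.....3434.
After op 4 (move_right): buffer="laqladphkgllaaf" (len 15), cursors c1@3 c2@6 c3@15 c4@15, authorship 11.22.....3434.
Authorship (.=original, N=cursor N): 1 1 . 2 2 . . . . . 3 4 3 4 .
Index 12: author = 3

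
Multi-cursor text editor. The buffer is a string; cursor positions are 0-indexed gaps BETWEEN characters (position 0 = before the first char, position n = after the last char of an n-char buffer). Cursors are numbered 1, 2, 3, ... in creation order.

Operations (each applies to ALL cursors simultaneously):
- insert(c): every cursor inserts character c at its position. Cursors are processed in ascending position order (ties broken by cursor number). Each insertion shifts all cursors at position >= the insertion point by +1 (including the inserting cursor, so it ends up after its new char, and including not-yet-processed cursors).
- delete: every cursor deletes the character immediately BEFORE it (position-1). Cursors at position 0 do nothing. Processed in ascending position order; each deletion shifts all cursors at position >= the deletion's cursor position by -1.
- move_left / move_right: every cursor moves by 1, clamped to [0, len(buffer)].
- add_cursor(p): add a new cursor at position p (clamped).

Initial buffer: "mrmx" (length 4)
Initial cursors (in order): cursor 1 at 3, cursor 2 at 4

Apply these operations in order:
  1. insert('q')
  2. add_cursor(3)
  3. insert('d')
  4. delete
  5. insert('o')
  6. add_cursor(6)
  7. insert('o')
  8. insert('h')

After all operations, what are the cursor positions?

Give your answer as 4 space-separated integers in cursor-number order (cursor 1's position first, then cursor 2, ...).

After op 1 (insert('q')): buffer="mrmqxq" (len 6), cursors c1@4 c2@6, authorship ...1.2
After op 2 (add_cursor(3)): buffer="mrmqxq" (len 6), cursors c3@3 c1@4 c2@6, authorship ...1.2
After op 3 (insert('d')): buffer="mrmdqdxqd" (len 9), cursors c3@4 c1@6 c2@9, authorship ...311.22
After op 4 (delete): buffer="mrmqxq" (len 6), cursors c3@3 c1@4 c2@6, authorship ...1.2
After op 5 (insert('o')): buffer="mrmoqoxqo" (len 9), cursors c3@4 c1@6 c2@9, authorship ...311.22
After op 6 (add_cursor(6)): buffer="mrmoqoxqo" (len 9), cursors c3@4 c1@6 c4@6 c2@9, authorship ...311.22
After op 7 (insert('o')): buffer="mrmooqoooxqoo" (len 13), cursors c3@5 c1@9 c4@9 c2@13, authorship ...331114.222
After op 8 (insert('h')): buffer="mrmoohqooohhxqooh" (len 17), cursors c3@6 c1@12 c4@12 c2@17, authorship ...333111414.2222

Answer: 12 17 6 12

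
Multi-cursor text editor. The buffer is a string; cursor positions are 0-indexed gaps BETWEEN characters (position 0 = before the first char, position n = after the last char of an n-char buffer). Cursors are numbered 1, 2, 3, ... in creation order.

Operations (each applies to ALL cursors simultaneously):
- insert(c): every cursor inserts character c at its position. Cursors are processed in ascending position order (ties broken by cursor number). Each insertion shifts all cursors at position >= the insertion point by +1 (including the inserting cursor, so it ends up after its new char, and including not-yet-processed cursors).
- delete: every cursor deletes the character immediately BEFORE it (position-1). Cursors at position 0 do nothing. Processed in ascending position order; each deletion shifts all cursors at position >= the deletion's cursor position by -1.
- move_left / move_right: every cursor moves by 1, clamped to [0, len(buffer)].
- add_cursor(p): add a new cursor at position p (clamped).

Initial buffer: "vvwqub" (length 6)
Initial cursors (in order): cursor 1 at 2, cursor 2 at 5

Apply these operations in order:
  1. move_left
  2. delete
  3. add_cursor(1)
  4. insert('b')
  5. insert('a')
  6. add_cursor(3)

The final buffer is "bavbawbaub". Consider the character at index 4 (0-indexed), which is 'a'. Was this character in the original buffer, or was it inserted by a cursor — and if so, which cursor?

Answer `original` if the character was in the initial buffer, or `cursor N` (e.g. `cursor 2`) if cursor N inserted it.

Answer: cursor 3

Derivation:
After op 1 (move_left): buffer="vvwqub" (len 6), cursors c1@1 c2@4, authorship ......
After op 2 (delete): buffer="vwub" (len 4), cursors c1@0 c2@2, authorship ....
After op 3 (add_cursor(1)): buffer="vwub" (len 4), cursors c1@0 c3@1 c2@2, authorship ....
After op 4 (insert('b')): buffer="bvbwbub" (len 7), cursors c1@1 c3@3 c2@5, authorship 1.3.2..
After op 5 (insert('a')): buffer="bavbawbaub" (len 10), cursors c1@2 c3@5 c2@8, authorship 11.33.22..
After op 6 (add_cursor(3)): buffer="bavbawbaub" (len 10), cursors c1@2 c4@3 c3@5 c2@8, authorship 11.33.22..
Authorship (.=original, N=cursor N): 1 1 . 3 3 . 2 2 . .
Index 4: author = 3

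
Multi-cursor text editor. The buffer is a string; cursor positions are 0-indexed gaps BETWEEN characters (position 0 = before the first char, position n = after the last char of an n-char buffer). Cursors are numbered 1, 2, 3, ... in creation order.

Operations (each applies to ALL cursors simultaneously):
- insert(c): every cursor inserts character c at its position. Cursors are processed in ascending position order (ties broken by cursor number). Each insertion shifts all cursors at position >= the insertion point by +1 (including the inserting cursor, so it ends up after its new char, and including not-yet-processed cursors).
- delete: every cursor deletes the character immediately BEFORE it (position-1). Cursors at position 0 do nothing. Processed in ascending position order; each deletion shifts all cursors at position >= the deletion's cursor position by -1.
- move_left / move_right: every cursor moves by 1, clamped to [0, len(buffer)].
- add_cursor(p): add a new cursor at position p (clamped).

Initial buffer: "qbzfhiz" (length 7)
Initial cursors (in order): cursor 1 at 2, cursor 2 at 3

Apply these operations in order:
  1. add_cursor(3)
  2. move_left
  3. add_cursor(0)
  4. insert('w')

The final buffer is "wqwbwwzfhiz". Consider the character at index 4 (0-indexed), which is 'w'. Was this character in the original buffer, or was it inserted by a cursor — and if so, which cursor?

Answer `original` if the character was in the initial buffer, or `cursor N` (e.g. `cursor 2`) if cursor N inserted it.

Answer: cursor 2

Derivation:
After op 1 (add_cursor(3)): buffer="qbzfhiz" (len 7), cursors c1@2 c2@3 c3@3, authorship .......
After op 2 (move_left): buffer="qbzfhiz" (len 7), cursors c1@1 c2@2 c3@2, authorship .......
After op 3 (add_cursor(0)): buffer="qbzfhiz" (len 7), cursors c4@0 c1@1 c2@2 c3@2, authorship .......
After op 4 (insert('w')): buffer="wqwbwwzfhiz" (len 11), cursors c4@1 c1@3 c2@6 c3@6, authorship 4.1.23.....
Authorship (.=original, N=cursor N): 4 . 1 . 2 3 . . . . .
Index 4: author = 2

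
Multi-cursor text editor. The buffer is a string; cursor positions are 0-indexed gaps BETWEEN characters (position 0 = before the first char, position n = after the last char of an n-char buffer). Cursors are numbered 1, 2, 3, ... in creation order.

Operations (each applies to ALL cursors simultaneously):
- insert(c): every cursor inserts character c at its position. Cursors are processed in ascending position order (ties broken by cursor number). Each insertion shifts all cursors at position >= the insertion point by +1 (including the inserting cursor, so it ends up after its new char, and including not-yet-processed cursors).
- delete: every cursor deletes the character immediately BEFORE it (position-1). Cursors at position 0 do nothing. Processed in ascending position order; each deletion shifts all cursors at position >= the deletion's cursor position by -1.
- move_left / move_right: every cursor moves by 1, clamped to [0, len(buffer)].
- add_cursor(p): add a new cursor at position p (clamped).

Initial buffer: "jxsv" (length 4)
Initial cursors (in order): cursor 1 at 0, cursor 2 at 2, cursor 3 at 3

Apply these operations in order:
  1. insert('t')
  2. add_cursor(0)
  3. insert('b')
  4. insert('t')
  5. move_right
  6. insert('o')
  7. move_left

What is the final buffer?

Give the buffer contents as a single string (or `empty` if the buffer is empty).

Answer: bttobtjoxtbtsotbtvo

Derivation:
After op 1 (insert('t')): buffer="tjxtstv" (len 7), cursors c1@1 c2@4 c3@6, authorship 1..2.3.
After op 2 (add_cursor(0)): buffer="tjxtstv" (len 7), cursors c4@0 c1@1 c2@4 c3@6, authorship 1..2.3.
After op 3 (insert('b')): buffer="btbjxtbstbv" (len 11), cursors c4@1 c1@3 c2@7 c3@10, authorship 411..22.33.
After op 4 (insert('t')): buffer="bttbtjxtbtstbtv" (len 15), cursors c4@2 c1@5 c2@10 c3@14, authorship 44111..222.333.
After op 5 (move_right): buffer="bttbtjxtbtstbtv" (len 15), cursors c4@3 c1@6 c2@11 c3@15, authorship 44111..222.333.
After op 6 (insert('o')): buffer="bttobtjoxtbtsotbtvo" (len 19), cursors c4@4 c1@8 c2@14 c3@19, authorship 441411.1.222.2333.3
After op 7 (move_left): buffer="bttobtjoxtbtsotbtvo" (len 19), cursors c4@3 c1@7 c2@13 c3@18, authorship 441411.1.222.2333.3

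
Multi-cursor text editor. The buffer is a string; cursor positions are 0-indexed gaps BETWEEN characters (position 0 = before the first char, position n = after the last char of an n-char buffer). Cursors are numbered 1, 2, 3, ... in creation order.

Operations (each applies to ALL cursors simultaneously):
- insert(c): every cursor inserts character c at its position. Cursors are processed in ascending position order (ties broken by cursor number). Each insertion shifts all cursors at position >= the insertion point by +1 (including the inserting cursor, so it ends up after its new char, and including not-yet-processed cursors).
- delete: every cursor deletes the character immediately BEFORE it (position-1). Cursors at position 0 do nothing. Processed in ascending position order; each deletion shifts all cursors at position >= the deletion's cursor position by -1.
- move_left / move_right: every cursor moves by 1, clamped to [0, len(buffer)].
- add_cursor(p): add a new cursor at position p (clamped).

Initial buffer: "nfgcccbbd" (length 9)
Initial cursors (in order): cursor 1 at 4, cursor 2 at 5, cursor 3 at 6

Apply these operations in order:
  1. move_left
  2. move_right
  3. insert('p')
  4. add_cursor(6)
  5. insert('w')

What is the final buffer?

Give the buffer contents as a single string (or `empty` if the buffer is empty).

After op 1 (move_left): buffer="nfgcccbbd" (len 9), cursors c1@3 c2@4 c3@5, authorship .........
After op 2 (move_right): buffer="nfgcccbbd" (len 9), cursors c1@4 c2@5 c3@6, authorship .........
After op 3 (insert('p')): buffer="nfgcpcpcpbbd" (len 12), cursors c1@5 c2@7 c3@9, authorship ....1.2.3...
After op 4 (add_cursor(6)): buffer="nfgcpcpcpbbd" (len 12), cursors c1@5 c4@6 c2@7 c3@9, authorship ....1.2.3...
After op 5 (insert('w')): buffer="nfgcpwcwpwcpwbbd" (len 16), cursors c1@6 c4@8 c2@10 c3@13, authorship ....11.422.33...

Answer: nfgcpwcwpwcpwbbd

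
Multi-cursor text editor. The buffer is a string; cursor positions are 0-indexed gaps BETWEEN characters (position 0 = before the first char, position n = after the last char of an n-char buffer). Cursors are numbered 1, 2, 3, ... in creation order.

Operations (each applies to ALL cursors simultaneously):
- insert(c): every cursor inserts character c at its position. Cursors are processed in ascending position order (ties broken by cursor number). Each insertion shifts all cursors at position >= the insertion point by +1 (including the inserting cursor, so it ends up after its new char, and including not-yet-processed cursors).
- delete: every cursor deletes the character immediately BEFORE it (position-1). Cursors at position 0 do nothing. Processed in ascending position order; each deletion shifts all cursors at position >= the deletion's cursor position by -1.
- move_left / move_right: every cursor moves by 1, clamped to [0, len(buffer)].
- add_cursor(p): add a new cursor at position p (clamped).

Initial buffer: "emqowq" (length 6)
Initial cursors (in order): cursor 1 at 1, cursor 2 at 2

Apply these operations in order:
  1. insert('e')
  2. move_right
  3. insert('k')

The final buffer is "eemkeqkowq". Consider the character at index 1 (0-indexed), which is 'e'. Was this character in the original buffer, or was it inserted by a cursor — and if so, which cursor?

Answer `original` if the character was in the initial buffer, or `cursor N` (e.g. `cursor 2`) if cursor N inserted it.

Answer: cursor 1

Derivation:
After op 1 (insert('e')): buffer="eemeqowq" (len 8), cursors c1@2 c2@4, authorship .1.2....
After op 2 (move_right): buffer="eemeqowq" (len 8), cursors c1@3 c2@5, authorship .1.2....
After op 3 (insert('k')): buffer="eemkeqkowq" (len 10), cursors c1@4 c2@7, authorship .1.12.2...
Authorship (.=original, N=cursor N): . 1 . 1 2 . 2 . . .
Index 1: author = 1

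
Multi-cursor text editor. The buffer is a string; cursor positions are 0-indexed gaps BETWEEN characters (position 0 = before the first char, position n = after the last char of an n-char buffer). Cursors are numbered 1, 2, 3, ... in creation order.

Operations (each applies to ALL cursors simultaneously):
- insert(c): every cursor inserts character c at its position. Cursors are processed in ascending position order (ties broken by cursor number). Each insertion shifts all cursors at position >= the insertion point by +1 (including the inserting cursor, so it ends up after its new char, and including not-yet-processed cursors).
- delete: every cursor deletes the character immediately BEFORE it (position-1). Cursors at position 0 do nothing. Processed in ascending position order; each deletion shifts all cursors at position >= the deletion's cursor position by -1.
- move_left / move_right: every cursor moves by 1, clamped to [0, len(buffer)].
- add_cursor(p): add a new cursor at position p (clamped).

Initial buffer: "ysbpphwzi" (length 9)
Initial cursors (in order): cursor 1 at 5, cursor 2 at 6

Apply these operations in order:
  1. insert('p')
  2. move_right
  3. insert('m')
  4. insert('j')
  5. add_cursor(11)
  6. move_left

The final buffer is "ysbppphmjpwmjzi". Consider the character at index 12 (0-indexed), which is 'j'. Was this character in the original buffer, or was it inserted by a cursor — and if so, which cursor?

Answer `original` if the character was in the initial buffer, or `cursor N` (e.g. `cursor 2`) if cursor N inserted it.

Answer: cursor 2

Derivation:
After op 1 (insert('p')): buffer="ysbppphpwzi" (len 11), cursors c1@6 c2@8, authorship .....1.2...
After op 2 (move_right): buffer="ysbppphpwzi" (len 11), cursors c1@7 c2@9, authorship .....1.2...
After op 3 (insert('m')): buffer="ysbppphmpwmzi" (len 13), cursors c1@8 c2@11, authorship .....1.12.2..
After op 4 (insert('j')): buffer="ysbppphmjpwmjzi" (len 15), cursors c1@9 c2@13, authorship .....1.112.22..
After op 5 (add_cursor(11)): buffer="ysbppphmjpwmjzi" (len 15), cursors c1@9 c3@11 c2@13, authorship .....1.112.22..
After op 6 (move_left): buffer="ysbppphmjpwmjzi" (len 15), cursors c1@8 c3@10 c2@12, authorship .....1.112.22..
Authorship (.=original, N=cursor N): . . . . . 1 . 1 1 2 . 2 2 . .
Index 12: author = 2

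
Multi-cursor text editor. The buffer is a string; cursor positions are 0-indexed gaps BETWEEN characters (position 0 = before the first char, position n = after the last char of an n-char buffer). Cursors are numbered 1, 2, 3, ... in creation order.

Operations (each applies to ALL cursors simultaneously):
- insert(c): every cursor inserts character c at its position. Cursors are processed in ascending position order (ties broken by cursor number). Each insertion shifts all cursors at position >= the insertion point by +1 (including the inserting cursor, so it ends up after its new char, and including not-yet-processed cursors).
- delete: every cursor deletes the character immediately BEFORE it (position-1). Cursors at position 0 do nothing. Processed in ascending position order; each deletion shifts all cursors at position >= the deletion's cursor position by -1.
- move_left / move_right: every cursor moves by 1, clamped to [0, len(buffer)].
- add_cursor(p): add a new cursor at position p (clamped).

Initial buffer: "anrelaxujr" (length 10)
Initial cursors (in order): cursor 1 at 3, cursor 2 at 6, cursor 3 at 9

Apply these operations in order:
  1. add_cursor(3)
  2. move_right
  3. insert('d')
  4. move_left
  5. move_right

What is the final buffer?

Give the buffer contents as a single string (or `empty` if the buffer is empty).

Answer: anreddlaxdujrd

Derivation:
After op 1 (add_cursor(3)): buffer="anrelaxujr" (len 10), cursors c1@3 c4@3 c2@6 c3@9, authorship ..........
After op 2 (move_right): buffer="anrelaxujr" (len 10), cursors c1@4 c4@4 c2@7 c3@10, authorship ..........
After op 3 (insert('d')): buffer="anreddlaxdujrd" (len 14), cursors c1@6 c4@6 c2@10 c3@14, authorship ....14...2...3
After op 4 (move_left): buffer="anreddlaxdujrd" (len 14), cursors c1@5 c4@5 c2@9 c3@13, authorship ....14...2...3
After op 5 (move_right): buffer="anreddlaxdujrd" (len 14), cursors c1@6 c4@6 c2@10 c3@14, authorship ....14...2...3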